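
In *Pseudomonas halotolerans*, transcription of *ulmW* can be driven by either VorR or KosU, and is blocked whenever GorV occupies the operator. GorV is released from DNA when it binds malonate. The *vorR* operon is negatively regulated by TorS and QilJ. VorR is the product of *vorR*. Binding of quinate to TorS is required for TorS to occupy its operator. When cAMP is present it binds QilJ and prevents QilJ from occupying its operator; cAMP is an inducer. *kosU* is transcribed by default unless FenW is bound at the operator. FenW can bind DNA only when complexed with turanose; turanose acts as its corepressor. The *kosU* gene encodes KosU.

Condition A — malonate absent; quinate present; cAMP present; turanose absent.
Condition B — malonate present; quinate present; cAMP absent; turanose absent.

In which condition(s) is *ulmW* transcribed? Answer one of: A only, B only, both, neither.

Condition A:
Malonate is absent, so GorV is active.
Quinate is present, so TorS is active.
cAMP is present, so QilJ is inactive.
With repressor TorS bound, *vorR* is not transcribed.
So VorR is not produced.
Turanose is absent, so FenW is inactive.
With no repressor bound, *kosU* is transcribed.
So KosU is produced and active.
With repressor GorV bound, *ulmW* is not transcribed.
→ *ulmW* is OFF in A.
Condition B:
Malonate is present, so GorV is inactive.
Quinate is present, so TorS is active.
cAMP is absent, so QilJ is active.
With repressor TorS bound, *vorR* is not transcribed.
So VorR is not produced.
Turanose is absent, so FenW is inactive.
With no repressor bound, *kosU* is transcribed.
So KosU is produced and active.
Activator KosU is present, so *ulmW* is transcribed.
→ *ulmW* is ON in B.

B only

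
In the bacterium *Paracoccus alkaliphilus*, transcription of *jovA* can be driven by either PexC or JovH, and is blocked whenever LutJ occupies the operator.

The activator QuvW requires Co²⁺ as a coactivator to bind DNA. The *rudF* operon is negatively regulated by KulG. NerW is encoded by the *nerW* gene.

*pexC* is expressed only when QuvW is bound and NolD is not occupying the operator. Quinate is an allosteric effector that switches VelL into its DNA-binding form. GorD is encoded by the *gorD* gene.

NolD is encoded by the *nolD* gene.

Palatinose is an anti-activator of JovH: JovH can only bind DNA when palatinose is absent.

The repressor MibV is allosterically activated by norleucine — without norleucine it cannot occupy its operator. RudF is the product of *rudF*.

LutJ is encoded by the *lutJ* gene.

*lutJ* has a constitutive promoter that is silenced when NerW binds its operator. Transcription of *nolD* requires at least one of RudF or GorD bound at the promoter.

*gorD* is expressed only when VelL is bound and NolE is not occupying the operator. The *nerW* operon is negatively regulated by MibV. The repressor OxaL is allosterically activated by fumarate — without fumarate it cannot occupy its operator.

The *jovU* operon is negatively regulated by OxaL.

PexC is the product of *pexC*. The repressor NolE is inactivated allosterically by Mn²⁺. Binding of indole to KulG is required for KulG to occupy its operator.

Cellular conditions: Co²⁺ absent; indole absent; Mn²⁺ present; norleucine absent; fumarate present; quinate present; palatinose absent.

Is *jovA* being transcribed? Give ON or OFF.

ON

Co²⁺ is absent, so QuvW is inactive.
Indole is absent, so KulG is inactive.
With no repressor bound, *rudF* is transcribed.
So RudF is produced and active.
Mn²⁺ is present, so NolE is inactive.
Quinate is present, so VelL is active.
No repressor is bound and VelL is active, so *gorD* is transcribed.
So GorD is produced and active.
Activator RudF is present, so *nolD* is transcribed.
So NolD is produced and active.
With repressor NolD bound, *pexC* is not transcribed.
So PexC is not produced.
Palatinose is absent, so JovH is active.
Norleucine is absent, so MibV is inactive.
With no repressor bound, *nerW* is transcribed.
So NerW is produced and active.
With repressor NerW bound, *lutJ* is not transcribed.
So LutJ is not produced.
Activator JovH is present, so *jovA* is transcribed.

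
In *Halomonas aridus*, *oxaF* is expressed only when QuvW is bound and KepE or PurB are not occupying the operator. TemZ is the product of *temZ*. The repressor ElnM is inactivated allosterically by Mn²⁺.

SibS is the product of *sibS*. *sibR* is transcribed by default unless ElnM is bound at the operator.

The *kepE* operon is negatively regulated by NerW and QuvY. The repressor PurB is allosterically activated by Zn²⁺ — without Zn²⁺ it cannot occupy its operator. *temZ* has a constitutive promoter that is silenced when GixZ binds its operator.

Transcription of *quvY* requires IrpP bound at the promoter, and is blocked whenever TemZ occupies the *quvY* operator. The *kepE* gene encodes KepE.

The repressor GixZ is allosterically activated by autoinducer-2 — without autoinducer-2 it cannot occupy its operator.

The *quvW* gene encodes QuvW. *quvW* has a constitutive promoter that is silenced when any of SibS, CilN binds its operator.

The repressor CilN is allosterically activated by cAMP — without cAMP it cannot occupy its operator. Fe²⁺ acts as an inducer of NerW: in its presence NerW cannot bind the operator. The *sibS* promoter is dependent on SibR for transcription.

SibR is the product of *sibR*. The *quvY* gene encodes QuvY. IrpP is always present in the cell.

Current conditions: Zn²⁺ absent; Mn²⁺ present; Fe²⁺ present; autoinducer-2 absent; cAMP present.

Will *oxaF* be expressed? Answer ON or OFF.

Fe²⁺ is present, so NerW is inactive.
IrpP is produced constitutively and is active.
Autoinducer-2 is absent, so GixZ is inactive.
With no repressor bound, *temZ* is transcribed.
So TemZ is produced and active.
With repressor TemZ bound, *quvY* is not transcribed.
So QuvY is not produced.
With no repressor bound, *kepE* is transcribed.
So KepE is produced and active.
Zn²⁺ is absent, so PurB is inactive.
Mn²⁺ is present, so ElnM is inactive.
With no repressor bound, *sibR* is transcribed.
So SibR is produced and active.
No repressor is bound and SibR is active, so *sibS* is transcribed.
So SibS is produced and active.
cAMP is present, so CilN is active.
With repressor SibS bound, *quvW* is not transcribed.
So QuvW is not produced.
With repressor KepE bound, *oxaF* is not transcribed.

OFF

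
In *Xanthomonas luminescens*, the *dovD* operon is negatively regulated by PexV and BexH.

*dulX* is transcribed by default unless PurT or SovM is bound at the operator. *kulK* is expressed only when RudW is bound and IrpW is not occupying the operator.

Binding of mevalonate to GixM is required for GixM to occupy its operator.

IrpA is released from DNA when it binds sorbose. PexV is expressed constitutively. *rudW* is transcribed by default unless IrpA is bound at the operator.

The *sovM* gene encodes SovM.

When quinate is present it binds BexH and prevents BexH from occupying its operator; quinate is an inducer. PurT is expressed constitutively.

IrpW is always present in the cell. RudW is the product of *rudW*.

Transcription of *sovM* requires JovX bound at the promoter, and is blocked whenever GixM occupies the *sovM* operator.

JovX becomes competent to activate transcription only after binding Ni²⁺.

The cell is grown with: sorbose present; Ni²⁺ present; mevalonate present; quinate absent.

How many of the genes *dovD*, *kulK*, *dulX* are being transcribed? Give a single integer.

0

PexV is produced constitutively and is active.
Quinate is absent, so BexH is active.
With repressor PexV bound, *dovD* is not transcribed.
→ *dovD* is OFF.
Sorbose is present, so IrpA is inactive.
With no repressor bound, *rudW* is transcribed.
So RudW is produced and active.
IrpW is produced constitutively and is active.
With repressor IrpW bound, *kulK* is not transcribed.
→ *kulK* is OFF.
PurT is produced constitutively and is active.
Mevalonate is present, so GixM is active.
Ni²⁺ is present, so JovX is active.
With repressor GixM bound, *sovM* is not transcribed.
So SovM is not produced.
With repressor PurT bound, *dulX* is not transcribed.
→ *dulX* is OFF.
0 of the 3 genes are transcribed.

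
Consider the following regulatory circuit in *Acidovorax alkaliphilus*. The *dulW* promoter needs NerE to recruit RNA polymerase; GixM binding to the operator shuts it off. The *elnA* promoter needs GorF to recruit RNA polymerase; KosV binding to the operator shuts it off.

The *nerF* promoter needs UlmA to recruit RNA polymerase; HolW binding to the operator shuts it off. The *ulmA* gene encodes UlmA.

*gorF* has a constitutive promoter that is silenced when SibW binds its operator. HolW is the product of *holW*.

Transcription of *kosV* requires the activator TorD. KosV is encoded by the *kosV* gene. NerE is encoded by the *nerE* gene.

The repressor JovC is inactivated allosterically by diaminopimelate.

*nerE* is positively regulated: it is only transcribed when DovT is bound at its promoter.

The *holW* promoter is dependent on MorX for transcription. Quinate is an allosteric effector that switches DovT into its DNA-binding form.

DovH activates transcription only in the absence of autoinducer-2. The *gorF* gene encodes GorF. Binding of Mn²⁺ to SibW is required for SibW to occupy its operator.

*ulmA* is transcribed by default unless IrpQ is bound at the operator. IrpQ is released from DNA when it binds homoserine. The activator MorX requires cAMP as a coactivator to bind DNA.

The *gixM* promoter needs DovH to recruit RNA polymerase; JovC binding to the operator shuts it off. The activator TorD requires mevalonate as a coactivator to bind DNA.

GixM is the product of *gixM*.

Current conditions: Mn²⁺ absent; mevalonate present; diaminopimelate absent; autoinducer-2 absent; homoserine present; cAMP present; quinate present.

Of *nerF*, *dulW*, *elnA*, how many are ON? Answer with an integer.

Homoserine is present, so IrpQ is inactive.
With no repressor bound, *ulmA* is transcribed.
So UlmA is produced and active.
cAMP is present, so MorX is active.
No repressor is bound and MorX is active, so *holW* is transcribed.
So HolW is produced and active.
With repressor HolW bound, *nerF* is not transcribed.
→ *nerF* is OFF.
Diaminopimelate is absent, so JovC is active.
Autoinducer-2 is absent, so DovH is active.
With repressor JovC bound, *gixM* is not transcribed.
So GixM is not produced.
Quinate is present, so DovT is active.
No repressor is bound and DovT is active, so *nerE* is transcribed.
So NerE is produced and active.
No repressor is bound and NerE is active, so *dulW* is transcribed.
→ *dulW* is ON.
Mevalonate is present, so TorD is active.
No repressor is bound and TorD is active, so *kosV* is transcribed.
So KosV is produced and active.
Mn²⁺ is absent, so SibW is inactive.
With no repressor bound, *gorF* is transcribed.
So GorF is produced and active.
With repressor KosV bound, *elnA* is not transcribed.
→ *elnA* is OFF.
1 of the 3 genes is transcribed.

1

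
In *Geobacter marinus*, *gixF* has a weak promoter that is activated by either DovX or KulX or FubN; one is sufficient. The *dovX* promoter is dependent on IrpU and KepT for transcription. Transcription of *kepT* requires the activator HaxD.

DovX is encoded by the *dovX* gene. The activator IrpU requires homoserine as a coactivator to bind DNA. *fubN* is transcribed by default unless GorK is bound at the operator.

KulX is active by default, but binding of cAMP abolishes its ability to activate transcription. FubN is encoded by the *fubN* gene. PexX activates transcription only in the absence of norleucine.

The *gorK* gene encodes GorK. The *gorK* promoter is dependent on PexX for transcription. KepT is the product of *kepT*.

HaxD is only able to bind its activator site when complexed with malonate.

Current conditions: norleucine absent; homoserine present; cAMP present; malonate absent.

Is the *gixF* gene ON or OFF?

OFF

Homoserine is present, so IrpU is active.
Malonate is absent, so HaxD is inactive.
Required activator HaxD is absent, so *kepT* is not transcribed.
So KepT is not produced.
Required activator KepT is absent, so *dovX* is not transcribed.
So DovX is not produced.
cAMP is present, so KulX is inactive.
Norleucine is absent, so PexX is active.
No repressor is bound and PexX is active, so *gorK* is transcribed.
So GorK is produced and active.
With repressor GorK bound, *fubN* is not transcribed.
So FubN is not produced.
No activator is available at the *gixF* promoter, so *gixF* is not transcribed.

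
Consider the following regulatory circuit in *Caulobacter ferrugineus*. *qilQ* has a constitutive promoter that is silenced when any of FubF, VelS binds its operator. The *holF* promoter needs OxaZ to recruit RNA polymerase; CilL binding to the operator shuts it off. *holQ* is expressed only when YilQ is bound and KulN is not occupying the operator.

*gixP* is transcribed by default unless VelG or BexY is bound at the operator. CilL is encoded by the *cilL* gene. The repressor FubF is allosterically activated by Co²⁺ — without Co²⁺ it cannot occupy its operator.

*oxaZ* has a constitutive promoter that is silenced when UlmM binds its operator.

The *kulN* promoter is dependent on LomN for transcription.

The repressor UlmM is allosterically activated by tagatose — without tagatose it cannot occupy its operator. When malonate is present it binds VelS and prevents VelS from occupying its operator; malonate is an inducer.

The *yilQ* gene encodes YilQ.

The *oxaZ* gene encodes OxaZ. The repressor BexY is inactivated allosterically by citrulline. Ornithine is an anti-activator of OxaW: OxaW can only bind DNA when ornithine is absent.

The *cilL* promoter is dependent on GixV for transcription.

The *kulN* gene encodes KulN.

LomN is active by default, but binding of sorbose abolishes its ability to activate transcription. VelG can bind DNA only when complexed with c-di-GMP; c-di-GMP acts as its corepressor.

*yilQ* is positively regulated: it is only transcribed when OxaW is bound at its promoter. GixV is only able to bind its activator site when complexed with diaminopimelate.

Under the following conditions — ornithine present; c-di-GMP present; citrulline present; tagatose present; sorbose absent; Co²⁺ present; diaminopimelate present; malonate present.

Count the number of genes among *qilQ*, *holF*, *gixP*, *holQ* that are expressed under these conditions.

0

Co²⁺ is present, so FubF is active.
Malonate is present, so VelS is inactive.
With repressor FubF bound, *qilQ* is not transcribed.
→ *qilQ* is OFF.
Diaminopimelate is present, so GixV is active.
No repressor is bound and GixV is active, so *cilL* is transcribed.
So CilL is produced and active.
Tagatose is present, so UlmM is active.
With repressor UlmM bound, *oxaZ* is not transcribed.
So OxaZ is not produced.
With repressor CilL bound, *holF* is not transcribed.
→ *holF* is OFF.
c-di-GMP is present, so VelG is active.
Citrulline is present, so BexY is inactive.
With repressor VelG bound, *gixP* is not transcribed.
→ *gixP* is OFF.
Ornithine is present, so OxaW is inactive.
Required activator OxaW is absent, so *yilQ* is not transcribed.
So YilQ is not produced.
Sorbose is absent, so LomN is active.
No repressor is bound and LomN is active, so *kulN* is transcribed.
So KulN is produced and active.
With repressor KulN bound, *holQ* is not transcribed.
→ *holQ* is OFF.
0 of the 4 genes are transcribed.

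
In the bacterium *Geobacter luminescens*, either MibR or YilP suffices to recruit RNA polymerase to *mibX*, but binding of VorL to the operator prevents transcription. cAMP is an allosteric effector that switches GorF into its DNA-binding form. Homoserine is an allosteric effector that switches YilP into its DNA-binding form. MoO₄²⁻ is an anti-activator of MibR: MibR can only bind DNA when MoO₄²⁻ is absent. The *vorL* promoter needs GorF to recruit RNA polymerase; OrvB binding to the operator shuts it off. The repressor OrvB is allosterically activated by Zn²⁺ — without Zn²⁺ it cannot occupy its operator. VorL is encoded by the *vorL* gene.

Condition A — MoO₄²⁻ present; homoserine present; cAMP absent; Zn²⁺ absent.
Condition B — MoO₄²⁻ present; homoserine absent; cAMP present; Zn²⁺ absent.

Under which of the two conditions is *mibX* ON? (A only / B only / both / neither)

Condition A:
MoO₄²⁻ is present, so MibR is inactive.
Homoserine is present, so YilP is active.
cAMP is absent, so GorF is inactive.
Zn²⁺ is absent, so OrvB is inactive.
Required activator GorF is absent, so *vorL* is not transcribed.
So VorL is not produced.
Activator YilP is present, so *mibX* is transcribed.
→ *mibX* is ON in A.
Condition B:
MoO₄²⁻ is present, so MibR is inactive.
Homoserine is absent, so YilP is inactive.
cAMP is present, so GorF is active.
Zn²⁺ is absent, so OrvB is inactive.
No repressor is bound and GorF is active, so *vorL* is transcribed.
So VorL is produced and active.
With repressor VorL bound, *mibX* is not transcribed.
→ *mibX* is OFF in B.

A only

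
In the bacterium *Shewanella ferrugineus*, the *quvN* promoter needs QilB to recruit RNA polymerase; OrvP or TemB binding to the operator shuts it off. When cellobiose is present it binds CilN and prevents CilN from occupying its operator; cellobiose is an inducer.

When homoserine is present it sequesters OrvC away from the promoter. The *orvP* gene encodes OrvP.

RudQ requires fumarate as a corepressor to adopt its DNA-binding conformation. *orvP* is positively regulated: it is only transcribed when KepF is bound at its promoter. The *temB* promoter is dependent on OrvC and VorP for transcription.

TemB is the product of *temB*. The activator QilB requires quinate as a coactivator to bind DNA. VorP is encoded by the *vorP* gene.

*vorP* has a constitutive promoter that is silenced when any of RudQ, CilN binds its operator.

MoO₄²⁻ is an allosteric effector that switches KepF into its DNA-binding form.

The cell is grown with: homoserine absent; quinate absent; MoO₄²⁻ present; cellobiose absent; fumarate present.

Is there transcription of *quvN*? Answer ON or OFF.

Quinate is absent, so QilB is inactive.
MoO₄²⁻ is present, so KepF is active.
No repressor is bound and KepF is active, so *orvP* is transcribed.
So OrvP is produced and active.
Homoserine is absent, so OrvC is active.
Fumarate is present, so RudQ is active.
Cellobiose is absent, so CilN is active.
With repressor RudQ bound, *vorP* is not transcribed.
So VorP is not produced.
Required activator VorP is absent, so *temB* is not transcribed.
So TemB is not produced.
With repressor OrvP bound, *quvN* is not transcribed.

OFF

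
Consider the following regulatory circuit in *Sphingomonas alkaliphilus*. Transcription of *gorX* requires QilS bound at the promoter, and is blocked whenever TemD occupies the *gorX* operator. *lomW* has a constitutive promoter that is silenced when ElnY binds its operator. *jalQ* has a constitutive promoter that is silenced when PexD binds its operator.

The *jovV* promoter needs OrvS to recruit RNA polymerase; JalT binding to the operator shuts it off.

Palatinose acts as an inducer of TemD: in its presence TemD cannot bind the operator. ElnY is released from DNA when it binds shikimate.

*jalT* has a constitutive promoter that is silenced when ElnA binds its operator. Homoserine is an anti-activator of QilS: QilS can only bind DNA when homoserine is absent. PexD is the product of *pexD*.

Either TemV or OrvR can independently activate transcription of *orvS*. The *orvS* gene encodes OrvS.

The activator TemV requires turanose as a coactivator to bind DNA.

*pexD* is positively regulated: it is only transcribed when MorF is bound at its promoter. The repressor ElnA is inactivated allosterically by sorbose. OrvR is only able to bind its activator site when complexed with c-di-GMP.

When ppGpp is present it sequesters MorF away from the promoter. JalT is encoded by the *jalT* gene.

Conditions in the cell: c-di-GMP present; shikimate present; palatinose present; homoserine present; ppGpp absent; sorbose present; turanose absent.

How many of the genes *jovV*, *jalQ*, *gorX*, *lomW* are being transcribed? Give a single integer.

1

Turanose is absent, so TemV is inactive.
c-di-GMP is present, so OrvR is active.
Activator OrvR is present, so *orvS* is transcribed.
So OrvS is produced and active.
Sorbose is present, so ElnA is inactive.
With no repressor bound, *jalT* is transcribed.
So JalT is produced and active.
With repressor JalT bound, *jovV* is not transcribed.
→ *jovV* is OFF.
ppGpp is absent, so MorF is active.
No repressor is bound and MorF is active, so *pexD* is transcribed.
So PexD is produced and active.
With repressor PexD bound, *jalQ* is not transcribed.
→ *jalQ* is OFF.
Homoserine is present, so QilS is inactive.
Palatinose is present, so TemD is inactive.
Required activator QilS is absent, so *gorX* is not transcribed.
→ *gorX* is OFF.
Shikimate is present, so ElnY is inactive.
With no repressor bound, *lomW* is transcribed.
→ *lomW* is ON.
1 of the 4 genes is transcribed.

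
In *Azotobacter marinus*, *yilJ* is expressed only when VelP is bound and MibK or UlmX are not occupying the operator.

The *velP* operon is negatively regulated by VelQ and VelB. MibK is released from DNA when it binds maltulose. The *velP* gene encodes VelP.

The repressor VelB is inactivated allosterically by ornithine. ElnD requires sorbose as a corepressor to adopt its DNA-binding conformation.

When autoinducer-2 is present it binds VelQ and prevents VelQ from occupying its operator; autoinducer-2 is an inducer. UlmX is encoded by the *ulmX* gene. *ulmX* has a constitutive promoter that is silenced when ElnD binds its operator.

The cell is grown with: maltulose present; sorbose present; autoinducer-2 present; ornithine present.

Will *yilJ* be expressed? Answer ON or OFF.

Autoinducer-2 is present, so VelQ is inactive.
Ornithine is present, so VelB is inactive.
With no repressor bound, *velP* is transcribed.
So VelP is produced and active.
Maltulose is present, so MibK is inactive.
Sorbose is present, so ElnD is active.
With repressor ElnD bound, *ulmX* is not transcribed.
So UlmX is not produced.
No repressor is bound and VelP is active, so *yilJ* is transcribed.

ON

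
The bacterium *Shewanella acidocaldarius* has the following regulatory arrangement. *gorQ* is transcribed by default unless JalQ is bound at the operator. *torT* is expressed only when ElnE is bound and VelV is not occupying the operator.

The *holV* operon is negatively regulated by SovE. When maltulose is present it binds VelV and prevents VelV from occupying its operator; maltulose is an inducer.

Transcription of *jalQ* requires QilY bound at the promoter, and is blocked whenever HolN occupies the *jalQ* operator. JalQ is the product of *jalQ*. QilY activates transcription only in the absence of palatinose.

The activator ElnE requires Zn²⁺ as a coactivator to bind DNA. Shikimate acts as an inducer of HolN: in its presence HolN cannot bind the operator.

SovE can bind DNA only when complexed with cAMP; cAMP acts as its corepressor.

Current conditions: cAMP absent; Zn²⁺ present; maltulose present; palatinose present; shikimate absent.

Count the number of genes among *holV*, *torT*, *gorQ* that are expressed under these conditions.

cAMP is absent, so SovE is inactive.
With no repressor bound, *holV* is transcribed.
→ *holV* is ON.
Zn²⁺ is present, so ElnE is active.
Maltulose is present, so VelV is inactive.
No repressor is bound and ElnE is active, so *torT* is transcribed.
→ *torT* is ON.
Shikimate is absent, so HolN is active.
Palatinose is present, so QilY is inactive.
With repressor HolN bound, *jalQ* is not transcribed.
So JalQ is not produced.
With no repressor bound, *gorQ* is transcribed.
→ *gorQ* is ON.
3 of the 3 genes are transcribed.

3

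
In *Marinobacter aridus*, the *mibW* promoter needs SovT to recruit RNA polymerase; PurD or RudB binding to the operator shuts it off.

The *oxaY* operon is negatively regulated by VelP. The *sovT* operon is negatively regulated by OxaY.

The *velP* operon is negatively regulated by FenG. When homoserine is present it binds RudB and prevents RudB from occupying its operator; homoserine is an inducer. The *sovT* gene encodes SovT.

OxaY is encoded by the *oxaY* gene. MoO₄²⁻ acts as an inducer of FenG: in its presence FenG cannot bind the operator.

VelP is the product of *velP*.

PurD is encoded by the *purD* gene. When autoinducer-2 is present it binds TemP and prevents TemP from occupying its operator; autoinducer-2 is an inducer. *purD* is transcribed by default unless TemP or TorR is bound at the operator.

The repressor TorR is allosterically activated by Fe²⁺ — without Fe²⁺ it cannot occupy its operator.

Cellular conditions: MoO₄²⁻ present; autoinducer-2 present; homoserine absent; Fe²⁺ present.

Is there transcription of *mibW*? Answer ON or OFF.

OFF

Autoinducer-2 is present, so TemP is inactive.
Fe²⁺ is present, so TorR is active.
With repressor TorR bound, *purD* is not transcribed.
So PurD is not produced.
Homoserine is absent, so RudB is active.
MoO₄²⁻ is present, so FenG is inactive.
With no repressor bound, *velP* is transcribed.
So VelP is produced and active.
With repressor VelP bound, *oxaY* is not transcribed.
So OxaY is not produced.
With no repressor bound, *sovT* is transcribed.
So SovT is produced and active.
With repressor RudB bound, *mibW* is not transcribed.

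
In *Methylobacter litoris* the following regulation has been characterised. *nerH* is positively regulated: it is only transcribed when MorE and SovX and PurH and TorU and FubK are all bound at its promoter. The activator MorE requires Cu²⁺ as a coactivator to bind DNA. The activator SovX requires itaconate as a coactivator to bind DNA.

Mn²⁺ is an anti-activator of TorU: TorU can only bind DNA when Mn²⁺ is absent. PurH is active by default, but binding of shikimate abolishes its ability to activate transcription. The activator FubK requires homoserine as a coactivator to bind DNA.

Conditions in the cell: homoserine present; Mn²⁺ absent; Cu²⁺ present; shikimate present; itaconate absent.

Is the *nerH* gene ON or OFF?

OFF

Cu²⁺ is present, so MorE is active.
Itaconate is absent, so SovX is inactive.
Shikimate is present, so PurH is inactive.
Mn²⁺ is absent, so TorU is active.
Homoserine is present, so FubK is active.
Required activator SovX is absent, so *nerH* is not transcribed.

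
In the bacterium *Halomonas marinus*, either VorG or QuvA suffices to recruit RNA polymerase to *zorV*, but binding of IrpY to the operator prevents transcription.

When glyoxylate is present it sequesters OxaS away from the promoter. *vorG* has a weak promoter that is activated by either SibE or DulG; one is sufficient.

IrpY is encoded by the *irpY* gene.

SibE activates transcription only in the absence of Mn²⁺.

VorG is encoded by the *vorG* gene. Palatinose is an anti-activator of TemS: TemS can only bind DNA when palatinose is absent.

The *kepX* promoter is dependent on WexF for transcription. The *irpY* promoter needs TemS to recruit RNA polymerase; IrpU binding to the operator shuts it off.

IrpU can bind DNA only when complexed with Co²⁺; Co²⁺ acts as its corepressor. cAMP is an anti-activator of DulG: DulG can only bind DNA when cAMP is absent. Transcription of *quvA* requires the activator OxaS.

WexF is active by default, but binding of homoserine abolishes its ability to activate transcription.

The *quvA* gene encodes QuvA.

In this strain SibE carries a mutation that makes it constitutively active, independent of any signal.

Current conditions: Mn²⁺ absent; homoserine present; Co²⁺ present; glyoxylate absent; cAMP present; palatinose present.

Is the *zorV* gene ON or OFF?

ON

SibE is constitutively active in this strain.
cAMP is present, so DulG is inactive.
Activator SibE is present, so *vorG* is transcribed.
So VorG is produced and active.
Glyoxylate is absent, so OxaS is active.
No repressor is bound and OxaS is active, so *quvA* is transcribed.
So QuvA is produced and active.
Palatinose is present, so TemS is inactive.
Co²⁺ is present, so IrpU is active.
With repressor IrpU bound, *irpY* is not transcribed.
So IrpY is not produced.
Activator VorG is present, so *zorV* is transcribed.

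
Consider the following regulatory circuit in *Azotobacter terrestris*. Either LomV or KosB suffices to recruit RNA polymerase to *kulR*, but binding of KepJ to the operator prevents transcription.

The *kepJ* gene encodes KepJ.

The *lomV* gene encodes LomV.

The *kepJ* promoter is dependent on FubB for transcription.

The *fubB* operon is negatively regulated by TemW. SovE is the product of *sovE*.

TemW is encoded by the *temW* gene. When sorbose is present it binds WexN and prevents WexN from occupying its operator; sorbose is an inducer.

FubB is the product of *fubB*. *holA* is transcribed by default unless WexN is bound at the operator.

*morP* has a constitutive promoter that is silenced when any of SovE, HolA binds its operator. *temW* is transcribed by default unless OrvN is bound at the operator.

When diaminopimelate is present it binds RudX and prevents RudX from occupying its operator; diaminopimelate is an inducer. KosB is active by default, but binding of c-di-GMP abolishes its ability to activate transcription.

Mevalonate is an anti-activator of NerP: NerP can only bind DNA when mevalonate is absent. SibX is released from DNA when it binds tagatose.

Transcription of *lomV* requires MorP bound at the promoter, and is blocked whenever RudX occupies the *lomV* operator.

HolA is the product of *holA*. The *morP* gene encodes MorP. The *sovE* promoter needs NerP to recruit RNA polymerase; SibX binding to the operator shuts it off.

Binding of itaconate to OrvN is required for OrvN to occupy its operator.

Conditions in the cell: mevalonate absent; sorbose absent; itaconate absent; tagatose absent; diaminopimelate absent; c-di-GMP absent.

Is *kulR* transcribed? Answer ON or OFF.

Itaconate is absent, so OrvN is inactive.
With no repressor bound, *temW* is transcribed.
So TemW is produced and active.
With repressor TemW bound, *fubB* is not transcribed.
So FubB is not produced.
Required activator FubB is absent, so *kepJ* is not transcribed.
So KepJ is not produced.
Mevalonate is absent, so NerP is active.
Tagatose is absent, so SibX is active.
With repressor SibX bound, *sovE* is not transcribed.
So SovE is not produced.
Sorbose is absent, so WexN is active.
With repressor WexN bound, *holA* is not transcribed.
So HolA is not produced.
With no repressor bound, *morP* is transcribed.
So MorP is produced and active.
Diaminopimelate is absent, so RudX is active.
With repressor RudX bound, *lomV* is not transcribed.
So LomV is not produced.
c-di-GMP is absent, so KosB is active.
Activator KosB is present, so *kulR* is transcribed.

ON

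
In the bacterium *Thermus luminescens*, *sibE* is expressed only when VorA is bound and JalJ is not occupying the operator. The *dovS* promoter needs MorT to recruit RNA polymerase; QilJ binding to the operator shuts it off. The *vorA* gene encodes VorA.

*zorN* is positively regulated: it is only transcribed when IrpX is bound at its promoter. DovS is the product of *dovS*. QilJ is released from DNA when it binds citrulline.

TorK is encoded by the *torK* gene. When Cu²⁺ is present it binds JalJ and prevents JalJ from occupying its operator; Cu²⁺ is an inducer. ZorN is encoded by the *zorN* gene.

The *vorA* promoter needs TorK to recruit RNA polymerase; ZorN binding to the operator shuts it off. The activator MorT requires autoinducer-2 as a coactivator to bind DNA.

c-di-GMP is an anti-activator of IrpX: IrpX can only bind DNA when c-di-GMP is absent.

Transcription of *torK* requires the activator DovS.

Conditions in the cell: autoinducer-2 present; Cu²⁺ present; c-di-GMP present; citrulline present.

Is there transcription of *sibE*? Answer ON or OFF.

Citrulline is present, so QilJ is inactive.
Autoinducer-2 is present, so MorT is active.
No repressor is bound and MorT is active, so *dovS* is transcribed.
So DovS is produced and active.
No repressor is bound and DovS is active, so *torK* is transcribed.
So TorK is produced and active.
c-di-GMP is present, so IrpX is inactive.
Required activator IrpX is absent, so *zorN* is not transcribed.
So ZorN is not produced.
No repressor is bound and TorK is active, so *vorA* is transcribed.
So VorA is produced and active.
Cu²⁺ is present, so JalJ is inactive.
No repressor is bound and VorA is active, so *sibE* is transcribed.

ON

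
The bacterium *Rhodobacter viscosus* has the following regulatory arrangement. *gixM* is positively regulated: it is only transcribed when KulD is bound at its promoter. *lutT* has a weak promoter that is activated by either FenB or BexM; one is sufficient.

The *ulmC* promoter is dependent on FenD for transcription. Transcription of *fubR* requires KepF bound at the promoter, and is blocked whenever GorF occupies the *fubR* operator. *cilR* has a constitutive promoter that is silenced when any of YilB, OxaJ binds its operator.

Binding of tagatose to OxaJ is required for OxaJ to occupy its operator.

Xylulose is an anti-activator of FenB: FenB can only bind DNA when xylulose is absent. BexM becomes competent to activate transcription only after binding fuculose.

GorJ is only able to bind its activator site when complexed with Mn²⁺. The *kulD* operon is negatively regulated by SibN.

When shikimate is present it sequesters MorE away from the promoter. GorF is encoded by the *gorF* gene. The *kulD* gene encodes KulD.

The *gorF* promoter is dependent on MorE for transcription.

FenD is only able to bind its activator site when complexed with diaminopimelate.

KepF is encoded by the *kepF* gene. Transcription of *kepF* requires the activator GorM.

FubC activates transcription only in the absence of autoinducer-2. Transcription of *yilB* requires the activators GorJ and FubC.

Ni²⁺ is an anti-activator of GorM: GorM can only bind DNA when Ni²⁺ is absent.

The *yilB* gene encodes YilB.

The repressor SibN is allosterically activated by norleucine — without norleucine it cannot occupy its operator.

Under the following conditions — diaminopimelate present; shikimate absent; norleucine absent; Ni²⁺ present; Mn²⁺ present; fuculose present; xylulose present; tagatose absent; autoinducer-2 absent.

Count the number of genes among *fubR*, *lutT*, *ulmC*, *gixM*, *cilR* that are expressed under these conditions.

3

Ni²⁺ is present, so GorM is inactive.
Required activator GorM is absent, so *kepF* is not transcribed.
So KepF is not produced.
Shikimate is absent, so MorE is active.
No repressor is bound and MorE is active, so *gorF* is transcribed.
So GorF is produced and active.
With repressor GorF bound, *fubR* is not transcribed.
→ *fubR* is OFF.
Xylulose is present, so FenB is inactive.
Fuculose is present, so BexM is active.
Activator BexM is present, so *lutT* is transcribed.
→ *lutT* is ON.
Diaminopimelate is present, so FenD is active.
No repressor is bound and FenD is active, so *ulmC* is transcribed.
→ *ulmC* is ON.
Norleucine is absent, so SibN is inactive.
With no repressor bound, *kulD* is transcribed.
So KulD is produced and active.
No repressor is bound and KulD is active, so *gixM* is transcribed.
→ *gixM* is ON.
Mn²⁺ is present, so GorJ is active.
Autoinducer-2 is absent, so FubC is active.
No repressor is bound and GorJ and FubC are active, so *yilB* is transcribed.
So YilB is produced and active.
Tagatose is absent, so OxaJ is inactive.
With repressor YilB bound, *cilR* is not transcribed.
→ *cilR* is OFF.
3 of the 5 genes are transcribed.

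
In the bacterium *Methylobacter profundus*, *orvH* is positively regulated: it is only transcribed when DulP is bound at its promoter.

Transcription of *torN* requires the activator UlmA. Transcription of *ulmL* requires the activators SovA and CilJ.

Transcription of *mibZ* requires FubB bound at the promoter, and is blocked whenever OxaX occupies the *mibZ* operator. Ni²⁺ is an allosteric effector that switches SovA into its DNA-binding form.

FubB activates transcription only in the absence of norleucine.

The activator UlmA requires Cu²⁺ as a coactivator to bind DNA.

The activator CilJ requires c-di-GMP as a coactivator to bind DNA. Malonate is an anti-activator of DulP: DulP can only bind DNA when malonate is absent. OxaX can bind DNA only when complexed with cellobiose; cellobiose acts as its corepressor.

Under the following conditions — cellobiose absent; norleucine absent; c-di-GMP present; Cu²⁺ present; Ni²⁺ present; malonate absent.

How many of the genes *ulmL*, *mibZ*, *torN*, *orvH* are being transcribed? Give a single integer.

4

Ni²⁺ is present, so SovA is active.
c-di-GMP is present, so CilJ is active.
No repressor is bound and SovA and CilJ are active, so *ulmL* is transcribed.
→ *ulmL* is ON.
Cellobiose is absent, so OxaX is inactive.
Norleucine is absent, so FubB is active.
No repressor is bound and FubB is active, so *mibZ* is transcribed.
→ *mibZ* is ON.
Cu²⁺ is present, so UlmA is active.
No repressor is bound and UlmA is active, so *torN* is transcribed.
→ *torN* is ON.
Malonate is absent, so DulP is active.
No repressor is bound and DulP is active, so *orvH* is transcribed.
→ *orvH* is ON.
4 of the 4 genes are transcribed.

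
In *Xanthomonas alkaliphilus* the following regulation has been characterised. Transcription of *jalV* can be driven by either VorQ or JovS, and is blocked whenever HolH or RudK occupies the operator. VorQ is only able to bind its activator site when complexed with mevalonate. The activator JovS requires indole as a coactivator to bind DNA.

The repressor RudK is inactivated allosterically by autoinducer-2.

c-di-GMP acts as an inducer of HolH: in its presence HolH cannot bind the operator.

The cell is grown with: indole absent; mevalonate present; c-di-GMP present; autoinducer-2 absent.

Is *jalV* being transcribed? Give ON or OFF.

c-di-GMP is present, so HolH is inactive.
Mevalonate is present, so VorQ is active.
Indole is absent, so JovS is inactive.
Autoinducer-2 is absent, so RudK is active.
With repressor RudK bound, *jalV* is not transcribed.

OFF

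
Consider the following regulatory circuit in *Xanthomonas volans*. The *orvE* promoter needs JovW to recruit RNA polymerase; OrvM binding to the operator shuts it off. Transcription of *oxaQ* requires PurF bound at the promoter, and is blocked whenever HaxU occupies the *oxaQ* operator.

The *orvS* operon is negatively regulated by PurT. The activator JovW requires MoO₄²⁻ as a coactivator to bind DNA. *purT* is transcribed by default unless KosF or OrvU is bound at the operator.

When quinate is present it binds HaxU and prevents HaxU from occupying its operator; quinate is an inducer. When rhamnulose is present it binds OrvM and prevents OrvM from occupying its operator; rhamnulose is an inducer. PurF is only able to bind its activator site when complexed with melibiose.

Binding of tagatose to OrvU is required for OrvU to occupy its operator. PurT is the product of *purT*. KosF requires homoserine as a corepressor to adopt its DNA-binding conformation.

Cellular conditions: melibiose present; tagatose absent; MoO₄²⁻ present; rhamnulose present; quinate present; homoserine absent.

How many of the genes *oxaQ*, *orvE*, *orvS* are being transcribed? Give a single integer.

2

Melibiose is present, so PurF is active.
Quinate is present, so HaxU is inactive.
No repressor is bound and PurF is active, so *oxaQ* is transcribed.
→ *oxaQ* is ON.
MoO₄²⁻ is present, so JovW is active.
Rhamnulose is present, so OrvM is inactive.
No repressor is bound and JovW is active, so *orvE* is transcribed.
→ *orvE* is ON.
Homoserine is absent, so KosF is inactive.
Tagatose is absent, so OrvU is inactive.
With no repressor bound, *purT* is transcribed.
So PurT is produced and active.
With repressor PurT bound, *orvS* is not transcribed.
→ *orvS* is OFF.
2 of the 3 genes are transcribed.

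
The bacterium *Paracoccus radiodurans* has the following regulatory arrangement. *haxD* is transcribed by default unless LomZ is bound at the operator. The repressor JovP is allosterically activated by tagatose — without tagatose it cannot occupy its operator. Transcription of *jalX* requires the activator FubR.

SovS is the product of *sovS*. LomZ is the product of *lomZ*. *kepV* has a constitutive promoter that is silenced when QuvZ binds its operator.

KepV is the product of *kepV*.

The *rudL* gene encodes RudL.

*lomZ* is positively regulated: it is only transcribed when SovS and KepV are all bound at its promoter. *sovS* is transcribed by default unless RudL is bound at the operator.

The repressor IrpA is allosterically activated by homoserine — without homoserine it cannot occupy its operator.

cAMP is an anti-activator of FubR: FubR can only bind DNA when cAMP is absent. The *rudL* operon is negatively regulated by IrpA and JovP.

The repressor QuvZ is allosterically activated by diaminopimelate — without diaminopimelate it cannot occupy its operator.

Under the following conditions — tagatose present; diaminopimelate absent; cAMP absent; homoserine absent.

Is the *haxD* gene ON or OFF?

OFF

Homoserine is absent, so IrpA is inactive.
Tagatose is present, so JovP is active.
With repressor JovP bound, *rudL* is not transcribed.
So RudL is not produced.
With no repressor bound, *sovS* is transcribed.
So SovS is produced and active.
Diaminopimelate is absent, so QuvZ is inactive.
With no repressor bound, *kepV* is transcribed.
So KepV is produced and active.
No repressor is bound and SovS and KepV are active, so *lomZ* is transcribed.
So LomZ is produced and active.
With repressor LomZ bound, *haxD* is not transcribed.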